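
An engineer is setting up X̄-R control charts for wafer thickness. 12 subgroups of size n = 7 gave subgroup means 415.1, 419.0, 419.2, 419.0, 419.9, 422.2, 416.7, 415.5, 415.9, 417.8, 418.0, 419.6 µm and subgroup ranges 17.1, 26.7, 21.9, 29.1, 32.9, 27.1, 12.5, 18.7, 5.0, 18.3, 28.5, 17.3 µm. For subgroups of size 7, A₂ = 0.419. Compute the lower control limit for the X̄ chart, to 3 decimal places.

X̄̄ = (415.1 + 419.0 + 419.2 + 419.0 + 419.9 + 422.2 + 416.7 + 415.5 + 415.9 + 417.8 + 418.0 + 419.6) / 12 = 5017.9000 / 12 = 418.1583
R̄ = (17.1 + 26.7 + 21.9 + 29.1 + 32.9 + 27.1 + 12.5 + 18.7 + 5.0 + 18.3 + 28.5 + 17.3) / 12 = 255.1000 / 12 = 21.2583
LCL = X̄̄ − A₂·R̄ = 418.1583 − 0.419 × 21.2583 = 409.2511

409.251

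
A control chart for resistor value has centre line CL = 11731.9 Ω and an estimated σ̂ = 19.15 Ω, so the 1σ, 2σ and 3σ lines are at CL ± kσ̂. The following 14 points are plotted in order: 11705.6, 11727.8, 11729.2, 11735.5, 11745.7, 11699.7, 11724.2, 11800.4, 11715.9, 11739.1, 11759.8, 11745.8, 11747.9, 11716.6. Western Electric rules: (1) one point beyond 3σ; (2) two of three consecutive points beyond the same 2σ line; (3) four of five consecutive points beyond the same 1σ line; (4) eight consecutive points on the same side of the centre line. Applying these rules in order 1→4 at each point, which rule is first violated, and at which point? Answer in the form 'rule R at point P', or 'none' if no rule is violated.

rule 1 at point 8

Zone of each point (C = within 1σ̂, B = 1σ̂–2σ̂, A = 2σ̂–3σ̂, * = beyond 3σ̂; sign = side of CL): 1:-B, 2:-C, 3:-C, 4:+C, 5:+C, 6:-B, 7:-C, 8:+*, 9:-C, 10:+C, 11:+B, 12:+C, 13:+C, 14:-C
Rule 1 (one point beyond the 3σ limits) is satisfied at point 8.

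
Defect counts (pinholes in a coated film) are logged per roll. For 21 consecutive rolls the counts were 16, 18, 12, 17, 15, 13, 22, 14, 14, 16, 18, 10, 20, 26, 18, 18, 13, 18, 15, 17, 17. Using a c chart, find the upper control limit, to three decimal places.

c̄ = (16 + 18 + 12 + 17 + 15 + 13 + 22 + 14 + 14 + 16 + 18 + 10 + 20 + 26 + 18 + 18 + 13 + 18 + 15 + 17 + 17) / 21 = 347 / 21 = 16.5238
UCL = c̄ + 3√c̄ = 16.5238 + 3 × √16.5238 = 16.5238 + 3 × 4.0649 = 28.7187

28.719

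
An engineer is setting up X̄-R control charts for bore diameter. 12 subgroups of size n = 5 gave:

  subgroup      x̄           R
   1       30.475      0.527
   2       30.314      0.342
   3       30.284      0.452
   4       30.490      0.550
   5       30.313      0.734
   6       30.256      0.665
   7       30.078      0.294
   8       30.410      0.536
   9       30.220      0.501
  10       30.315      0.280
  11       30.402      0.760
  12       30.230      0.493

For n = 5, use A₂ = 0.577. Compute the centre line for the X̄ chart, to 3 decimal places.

X̄̄ = (30.475 + 30.314 + 30.284 + 30.490 + 30.313 + 30.256 + 30.078 + 30.410 + 30.220 + 30.315 + 30.402 + 30.230) / 12 = 363.7870 / 12 = 30.3156
CL = X̄̄ = 30.3156

30.316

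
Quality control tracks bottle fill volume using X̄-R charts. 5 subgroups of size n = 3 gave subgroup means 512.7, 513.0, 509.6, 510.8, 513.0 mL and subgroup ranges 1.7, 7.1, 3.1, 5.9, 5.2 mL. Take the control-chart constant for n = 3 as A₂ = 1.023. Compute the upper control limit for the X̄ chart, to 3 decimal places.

516.526

X̄̄ = (512.7 + 513.0 + 509.6 + 510.8 + 513.0) / 5 = 2559.1000 / 5 = 511.8200
R̄ = (1.7 + 7.1 + 3.1 + 5.9 + 5.2) / 5 = 23.0000 / 5 = 4.6000
UCL = X̄̄ + A₂·R̄ = 511.8200 + 1.023 × 4.6000 = 516.5258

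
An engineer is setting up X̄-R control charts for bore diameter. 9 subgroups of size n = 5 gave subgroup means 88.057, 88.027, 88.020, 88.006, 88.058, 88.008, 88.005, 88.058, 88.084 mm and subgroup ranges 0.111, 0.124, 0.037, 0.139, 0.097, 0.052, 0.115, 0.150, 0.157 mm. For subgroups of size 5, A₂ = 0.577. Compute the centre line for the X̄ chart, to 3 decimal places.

88.036

X̄̄ = (88.057 + 88.027 + 88.020 + 88.006 + 88.058 + 88.008 + 88.005 + 88.058 + 88.084) / 9 = 792.3230 / 9 = 88.0359
CL = X̄̄ = 88.0359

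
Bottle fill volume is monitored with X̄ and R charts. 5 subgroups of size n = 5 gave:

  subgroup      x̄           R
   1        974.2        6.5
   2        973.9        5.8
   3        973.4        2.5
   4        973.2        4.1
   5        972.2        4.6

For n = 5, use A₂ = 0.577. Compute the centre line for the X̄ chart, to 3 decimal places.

973.380

X̄̄ = (974.2 + 973.9 + 973.4 + 973.2 + 972.2) / 5 = 4866.9000 / 5 = 973.3800
CL = X̄̄ = 973.3800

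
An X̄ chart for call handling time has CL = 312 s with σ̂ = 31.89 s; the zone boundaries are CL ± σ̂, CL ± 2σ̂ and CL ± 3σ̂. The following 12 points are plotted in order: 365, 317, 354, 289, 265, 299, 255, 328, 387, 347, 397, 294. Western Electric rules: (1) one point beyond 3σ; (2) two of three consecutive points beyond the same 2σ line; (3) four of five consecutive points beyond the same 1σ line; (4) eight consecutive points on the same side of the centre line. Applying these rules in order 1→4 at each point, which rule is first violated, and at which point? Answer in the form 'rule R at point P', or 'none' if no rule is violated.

Zone of each point (C = within 1σ̂, B = 1σ̂–2σ̂, A = 2σ̂–3σ̂, * = beyond 3σ̂; sign = side of CL): 1:+B, 2:+C, 3:+B, 4:-C, 5:-B, 6:-C, 7:-B, 8:+C, 9:+A, 10:+B, 11:+A, 12:-C
Rule 2 (two of three consecutive points beyond the same 2σ limit) is satisfied at point 11.

rule 2 at point 11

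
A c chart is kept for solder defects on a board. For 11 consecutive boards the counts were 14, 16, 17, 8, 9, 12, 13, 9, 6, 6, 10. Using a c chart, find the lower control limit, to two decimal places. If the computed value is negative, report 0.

1.00

c̄ = (14 + 16 + 17 + 8 + 9 + 12 + 13 + 9 + 6 + 6 + 10) / 11 = 120 / 11 = 10.9091
LCL = c̄ − 3√c̄ = 10.9091 − 3 × 3.3029 = 1.0004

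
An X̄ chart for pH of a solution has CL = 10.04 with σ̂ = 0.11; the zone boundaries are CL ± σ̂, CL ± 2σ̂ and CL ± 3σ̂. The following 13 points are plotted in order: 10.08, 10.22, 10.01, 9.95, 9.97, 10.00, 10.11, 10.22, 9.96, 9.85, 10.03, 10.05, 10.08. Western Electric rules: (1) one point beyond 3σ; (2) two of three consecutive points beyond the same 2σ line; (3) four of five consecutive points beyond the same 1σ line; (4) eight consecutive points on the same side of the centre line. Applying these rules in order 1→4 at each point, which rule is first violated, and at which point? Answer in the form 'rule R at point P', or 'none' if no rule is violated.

none

Zone of each point (C = within 1σ̂, B = 1σ̂–2σ̂, A = 2σ̂–3σ̂, * = beyond 3σ̂; sign = side of CL): 1:+C, 2:+B, 3:-C, 4:-C, 5:-C, 6:-C, 7:+C, 8:+B, 9:-C, 10:-B, 11:-C, 12:+C, 13:+C
No rule fires across all 13 points.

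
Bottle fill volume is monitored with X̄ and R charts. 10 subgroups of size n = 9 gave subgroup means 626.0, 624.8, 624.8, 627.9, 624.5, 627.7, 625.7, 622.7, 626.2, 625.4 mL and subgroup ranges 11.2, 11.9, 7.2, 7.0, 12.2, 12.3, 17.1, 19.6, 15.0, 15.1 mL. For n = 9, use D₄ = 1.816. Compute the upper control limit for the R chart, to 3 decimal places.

23.354

R̄ = (11.2 + 11.9 + 7.2 + 7.0 + 12.2 + 12.3 + 17.1 + 19.6 + 15.0 + 15.1) / 10 = 128.6000 / 10 = 12.8600
UCL_R = D₄·R̄ = 1.816 × 12.8600 = 23.3538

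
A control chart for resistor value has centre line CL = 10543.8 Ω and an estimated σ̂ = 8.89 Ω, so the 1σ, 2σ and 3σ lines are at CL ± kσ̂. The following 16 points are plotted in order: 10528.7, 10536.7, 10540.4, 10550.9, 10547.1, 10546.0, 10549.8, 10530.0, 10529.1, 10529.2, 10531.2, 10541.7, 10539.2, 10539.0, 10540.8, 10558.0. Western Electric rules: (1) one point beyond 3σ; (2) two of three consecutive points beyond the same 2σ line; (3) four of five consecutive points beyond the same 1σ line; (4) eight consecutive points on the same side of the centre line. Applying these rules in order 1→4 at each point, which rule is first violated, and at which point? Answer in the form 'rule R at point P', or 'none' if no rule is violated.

Zone of each point (C = within 1σ̂, B = 1σ̂–2σ̂, A = 2σ̂–3σ̂, * = beyond 3σ̂; sign = side of CL): 1:-B, 2:-C, 3:-C, 4:+C, 5:+C, 6:+C, 7:+C, 8:-B, 9:-B, 10:-B, 11:-B, 12:-C, 13:-C, 14:-C, 15:-C, 16:+B
Rule 3 (four of five consecutive points beyond the same 1σ limit) is satisfied at point 11.

rule 3 at point 11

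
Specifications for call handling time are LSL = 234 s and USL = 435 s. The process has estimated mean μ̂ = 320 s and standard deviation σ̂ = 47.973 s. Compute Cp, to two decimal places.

Cp = (USL − LSL) / (6σ̂) = (435 − 234) / (6 × 47.973) = 201.0000 / 287.8380 = 0.6983

0.70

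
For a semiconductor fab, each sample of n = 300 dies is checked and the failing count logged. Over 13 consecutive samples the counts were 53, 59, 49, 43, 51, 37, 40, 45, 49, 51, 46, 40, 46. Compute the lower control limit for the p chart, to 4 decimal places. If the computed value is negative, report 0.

0.0933

p̄ = Σdᵢ / (k·n) = 609 / (13 × 300) = 0.15615
LCL = p̄ − 3·√(p̄(1−p̄)/n) = 0.15615 − 3 × 0.02096 = 0.09328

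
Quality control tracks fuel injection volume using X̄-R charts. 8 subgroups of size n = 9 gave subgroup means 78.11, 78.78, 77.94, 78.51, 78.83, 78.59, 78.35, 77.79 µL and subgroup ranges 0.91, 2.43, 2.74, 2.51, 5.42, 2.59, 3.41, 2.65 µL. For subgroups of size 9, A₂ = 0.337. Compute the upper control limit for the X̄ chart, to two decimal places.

X̄̄ = (78.11 + 78.78 + 77.94 + 78.51 + 78.83 + 78.59 + 78.35 + 77.79) / 8 = 626.9000 / 8 = 78.3625
R̄ = (0.91 + 2.43 + 2.74 + 2.51 + 5.42 + 2.59 + 3.41 + 2.65) / 8 = 22.6600 / 8 = 2.8325
UCL = X̄̄ + A₂·R̄ = 78.3625 + 0.337 × 2.8325 = 79.3171

79.32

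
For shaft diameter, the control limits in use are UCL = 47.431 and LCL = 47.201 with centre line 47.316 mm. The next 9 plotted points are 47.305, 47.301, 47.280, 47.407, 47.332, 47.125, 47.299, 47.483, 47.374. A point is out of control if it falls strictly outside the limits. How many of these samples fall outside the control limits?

Compare each point to [47.201, 47.431]: sample 6 = 47.125 < LCL; sample 8 = 47.483 > UCL.

2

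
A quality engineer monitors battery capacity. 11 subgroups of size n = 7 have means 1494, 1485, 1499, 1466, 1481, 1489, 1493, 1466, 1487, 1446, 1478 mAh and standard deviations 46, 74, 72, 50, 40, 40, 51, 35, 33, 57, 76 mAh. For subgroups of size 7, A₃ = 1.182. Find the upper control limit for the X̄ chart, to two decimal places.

X̄̄ = (1494 + 1485 + 1499 + 1466 + 1481 + 1489 + 1493 + 1466 + 1487 + 1446 + 1478) / 11 = 1480.3636
s̄ = (46 + 74 + 72 + 50 + 40 + 40 + 51 + 35 + 33 + 57 + 76) / 11 = 52.1818
UCL = X̄̄ + A₃·s̄ = 1480.3636 + 1.182 × 52.1818 = 1542.0425

1542.04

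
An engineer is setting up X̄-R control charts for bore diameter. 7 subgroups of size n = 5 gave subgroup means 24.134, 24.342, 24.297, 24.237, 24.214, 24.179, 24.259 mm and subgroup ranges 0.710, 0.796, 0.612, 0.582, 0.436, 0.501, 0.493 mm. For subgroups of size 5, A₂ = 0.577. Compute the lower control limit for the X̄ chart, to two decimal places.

23.90

X̄̄ = (24.134 + 24.342 + 24.297 + 24.237 + 24.214 + 24.179 + 24.259) / 7 = 169.6620 / 7 = 24.2374
R̄ = (0.710 + 0.796 + 0.612 + 0.582 + 0.436 + 0.501 + 0.493) / 7 = 4.1300 / 7 = 0.5900
LCL = X̄̄ − A₂·R̄ = 24.2374 − 0.577 × 0.5900 = 23.8970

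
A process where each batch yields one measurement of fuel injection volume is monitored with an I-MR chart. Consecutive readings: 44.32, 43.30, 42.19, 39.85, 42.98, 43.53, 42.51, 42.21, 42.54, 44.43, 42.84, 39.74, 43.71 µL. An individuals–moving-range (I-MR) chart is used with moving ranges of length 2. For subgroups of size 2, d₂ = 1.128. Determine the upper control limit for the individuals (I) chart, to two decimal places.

X̄ = (44.32 + 43.30 + 42.19 + 39.85 + 42.98 + 43.53 + 42.51 + 42.21 + 42.54 + 44.43 + 42.84 + 39.74 + 43.71) / 13 = 42.6269
Moving ranges: 1.02, 1.11, 2.34, 3.13, 0.55, 1.02, 0.30, 0.33, 1.89, 1.59, 3.10, 3.97; M̄R̄ = 20.3500 / 12 = 1.6958
UCL = X̄ + 3·M̄R̄/d₂ = 42.6269 + 3 × 1.6958 / 1.128 = 47.1371

47.14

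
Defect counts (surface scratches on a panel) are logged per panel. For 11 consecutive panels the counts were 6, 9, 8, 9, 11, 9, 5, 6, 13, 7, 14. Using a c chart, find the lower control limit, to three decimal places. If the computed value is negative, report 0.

0.000

c̄ = (6 + 9 + 8 + 9 + 11 + 9 + 5 + 6 + 13 + 7 + 14) / 11 = 97 / 11 = 8.8182
LCL = c̄ − 3√c̄ = 8.8182 − 3 × 2.9695 = -0.0904 → 0 (cannot be negative)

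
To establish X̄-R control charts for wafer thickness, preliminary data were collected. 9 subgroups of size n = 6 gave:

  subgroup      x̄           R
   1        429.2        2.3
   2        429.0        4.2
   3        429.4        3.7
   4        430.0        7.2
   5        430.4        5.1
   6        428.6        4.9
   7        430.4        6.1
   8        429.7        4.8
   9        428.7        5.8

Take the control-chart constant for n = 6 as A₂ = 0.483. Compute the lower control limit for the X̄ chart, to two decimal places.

427.12

X̄̄ = (429.2 + 429.0 + 429.4 + 430.0 + 430.4 + 428.6 + 430.4 + 429.7 + 428.7) / 9 = 3865.4000 / 9 = 429.4889
R̄ = (2.3 + 4.2 + 3.7 + 7.2 + 5.1 + 4.9 + 6.1 + 4.8 + 5.8) / 9 = 44.1000 / 9 = 4.9000
LCL = X̄̄ − A₂·R̄ = 429.4889 − 0.483 × 4.9000 = 427.1222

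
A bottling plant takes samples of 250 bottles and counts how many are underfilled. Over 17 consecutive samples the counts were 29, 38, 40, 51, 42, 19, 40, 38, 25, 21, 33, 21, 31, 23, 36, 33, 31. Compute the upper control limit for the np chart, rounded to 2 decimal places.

48.35

p̄ = Σdᵢ / (k·n) = 551 / (17 × 250) = 0.12965
UCL = np̄ + 3·√(np̄(1−p̄)) = 32.4118 + 3 × √(32.4118×0.87035) = 32.4118 + 3 × 5.3113 = 48.3456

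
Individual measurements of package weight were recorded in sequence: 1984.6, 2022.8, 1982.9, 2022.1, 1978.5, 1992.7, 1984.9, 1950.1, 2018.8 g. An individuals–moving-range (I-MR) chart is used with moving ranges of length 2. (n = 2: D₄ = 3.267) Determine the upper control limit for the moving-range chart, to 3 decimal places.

116.959

Moving ranges: 38.2, 39.9, 39.2, 43.6, 14.2, 7.8, 34.8, 68.7; M̄R̄ = 286.4000 / 8 = 35.8000
UCL_MR = D₄·M̄R̄ = 3.267 × 35.8000 = 116.9586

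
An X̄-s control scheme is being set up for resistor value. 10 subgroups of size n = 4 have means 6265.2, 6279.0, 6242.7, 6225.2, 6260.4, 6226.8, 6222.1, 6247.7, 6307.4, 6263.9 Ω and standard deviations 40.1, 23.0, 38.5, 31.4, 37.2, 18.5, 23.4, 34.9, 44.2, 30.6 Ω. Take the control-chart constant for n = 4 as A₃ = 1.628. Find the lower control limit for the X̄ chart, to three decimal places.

6201.651

X̄̄ = (6265.2 + 6279.0 + 6242.7 + 6225.2 + 6260.4 + 6226.8 + 6222.1 + 6247.7 + 6307.4 + 6263.9) / 10 = 6254.0400
s̄ = (40.1 + 23.0 + 38.5 + 31.4 + 37.2 + 18.5 + 23.4 + 34.9 + 44.2 + 30.6) / 10 = 32.1800
LCL = X̄̄ − A₃·s̄ = 6254.0400 − 1.628 × 32.1800 = 6201.6510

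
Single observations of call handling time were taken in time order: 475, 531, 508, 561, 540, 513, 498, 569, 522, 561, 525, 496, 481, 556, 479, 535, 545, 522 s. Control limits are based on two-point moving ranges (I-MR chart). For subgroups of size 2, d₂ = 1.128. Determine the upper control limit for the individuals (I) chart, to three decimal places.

628.455

X̄ = (475 + 531 + 508 + 561 + 540 + 513 + 498 + 569 + 522 + 561 + 525 + 496 + 481 + 556 + 479 + 535 + 545 + 522) / 18 = 523.1667
Moving ranges: 56, 23, 53, 21, 27, 15, 71, 47, 39, 36, 29, 15, 75, 77, 56, 10, 23; M̄R̄ = 673.0000 / 17 = 39.5882
UCL = X̄ + 3·M̄R̄/d₂ = 523.1667 + 3 × 39.5882 / 1.128 = 628.4545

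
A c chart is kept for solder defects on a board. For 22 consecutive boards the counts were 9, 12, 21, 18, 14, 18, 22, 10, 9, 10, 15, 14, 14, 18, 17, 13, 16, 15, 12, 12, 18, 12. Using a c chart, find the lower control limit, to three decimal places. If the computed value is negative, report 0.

3.076

c̄ = (9 + 12 + 21 + 18 + 14 + 18 + 22 + 10 + 9 + 10 + 15 + 14 + 14 + 18 + 17 + 13 + 16 + 15 + 12 + 12 + 18 + 12) / 22 = 319 / 22 = 14.5000
LCL = c̄ − 3√c̄ = 14.5000 − 3 × 3.8079 = 3.0763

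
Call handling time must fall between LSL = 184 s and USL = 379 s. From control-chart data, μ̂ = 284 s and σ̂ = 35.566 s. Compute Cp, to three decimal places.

0.914

Cp = (USL − LSL) / (6σ̂) = (379 − 184) / (6 × 35.566) = 195.0000 / 213.3960 = 0.9138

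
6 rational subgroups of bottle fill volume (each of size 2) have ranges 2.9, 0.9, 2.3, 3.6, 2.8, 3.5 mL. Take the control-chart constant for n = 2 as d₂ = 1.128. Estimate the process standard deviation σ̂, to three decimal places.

R̄ = (2.9 + 0.9 + 2.3 + 3.6 + 2.8 + 3.5) / 6 = 2.6667
σ̂ = R̄ / d₂ = 2.6667 / 1.128 = 2.3641

2.364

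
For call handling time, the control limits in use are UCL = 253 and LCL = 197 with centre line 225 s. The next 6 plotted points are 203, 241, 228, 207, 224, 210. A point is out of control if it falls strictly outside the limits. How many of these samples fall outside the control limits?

0

All 6 points lie within [197, 253].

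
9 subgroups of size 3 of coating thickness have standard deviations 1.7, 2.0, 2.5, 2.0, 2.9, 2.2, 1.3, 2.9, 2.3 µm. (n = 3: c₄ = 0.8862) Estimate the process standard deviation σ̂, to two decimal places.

2.48

s̄ = (1.7 + 2.0 + 2.5 + 2.0 + 2.9 + 2.2 + 1.3 + 2.9 + 2.3) / 9 = 2.2000
σ̂ = s̄ / c₄ = 2.2000 / 0.8862 = 2.4825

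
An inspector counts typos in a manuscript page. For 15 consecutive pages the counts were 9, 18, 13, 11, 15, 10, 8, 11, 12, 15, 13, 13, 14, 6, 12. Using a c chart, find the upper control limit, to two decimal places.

c̄ = (9 + 18 + 13 + 11 + 15 + 10 + 8 + 11 + 12 + 15 + 13 + 13 + 14 + 6 + 12) / 15 = 180 / 15 = 12.0000
UCL = c̄ + 3√c̄ = 12.0000 + 3 × √12.0000 = 12.0000 + 3 × 3.4641 = 22.3923

22.39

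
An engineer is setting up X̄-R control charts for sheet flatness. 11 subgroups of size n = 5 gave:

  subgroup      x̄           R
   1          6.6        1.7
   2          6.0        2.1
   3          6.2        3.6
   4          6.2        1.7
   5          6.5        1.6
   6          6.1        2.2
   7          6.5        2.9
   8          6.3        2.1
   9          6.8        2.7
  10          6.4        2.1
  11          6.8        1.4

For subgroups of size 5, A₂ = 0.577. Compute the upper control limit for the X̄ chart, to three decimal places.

7.664

X̄̄ = (6.6 + 6.0 + 6.2 + 6.2 + 6.5 + 6.1 + 6.5 + 6.3 + 6.8 + 6.4 + 6.8) / 11 = 70.4000 / 11 = 6.4000
R̄ = (1.7 + 2.1 + 3.6 + 1.7 + 1.6 + 2.2 + 2.9 + 2.1 + 2.7 + 2.1 + 1.4) / 11 = 24.1000 / 11 = 2.1909
UCL = X̄̄ + A₂·R̄ = 6.4000 + 0.577 × 2.1909 = 7.6642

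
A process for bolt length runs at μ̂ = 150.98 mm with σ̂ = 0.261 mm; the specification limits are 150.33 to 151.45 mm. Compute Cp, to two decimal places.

Cp = (USL − LSL) / (6σ̂) = (151.45 − 150.33) / (6 × 0.261) = 1.1200 / 1.5660 = 0.7152

0.72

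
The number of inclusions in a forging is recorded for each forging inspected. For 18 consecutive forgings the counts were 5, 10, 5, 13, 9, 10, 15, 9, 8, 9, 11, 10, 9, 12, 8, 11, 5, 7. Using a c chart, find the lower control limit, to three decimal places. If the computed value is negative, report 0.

0.112

c̄ = (5 + 10 + 5 + 13 + 9 + 10 + 15 + 9 + 8 + 9 + 11 + 10 + 9 + 12 + 8 + 11 + 5 + 7) / 18 = 166 / 18 = 9.2222
LCL = c̄ − 3√c̄ = 9.2222 − 3 × 3.0368 = 0.1118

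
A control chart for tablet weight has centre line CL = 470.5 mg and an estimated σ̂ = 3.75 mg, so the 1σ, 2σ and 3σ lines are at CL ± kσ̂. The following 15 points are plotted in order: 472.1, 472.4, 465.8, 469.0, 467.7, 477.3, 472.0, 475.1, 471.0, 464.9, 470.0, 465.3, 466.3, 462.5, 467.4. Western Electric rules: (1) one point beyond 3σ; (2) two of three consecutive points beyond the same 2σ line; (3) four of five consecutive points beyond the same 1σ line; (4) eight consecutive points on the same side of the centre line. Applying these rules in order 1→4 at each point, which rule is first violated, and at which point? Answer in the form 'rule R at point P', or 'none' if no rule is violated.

Zone of each point (C = within 1σ̂, B = 1σ̂–2σ̂, A = 2σ̂–3σ̂, * = beyond 3σ̂; sign = side of CL): 1:+C, 2:+C, 3:-B, 4:-C, 5:-C, 6:+B, 7:+C, 8:+B, 9:+C, 10:-B, 11:-C, 12:-B, 13:-B, 14:-A, 15:-C
Rule 3 (four of five consecutive points beyond the same 1σ limit) is satisfied at point 14.

rule 3 at point 14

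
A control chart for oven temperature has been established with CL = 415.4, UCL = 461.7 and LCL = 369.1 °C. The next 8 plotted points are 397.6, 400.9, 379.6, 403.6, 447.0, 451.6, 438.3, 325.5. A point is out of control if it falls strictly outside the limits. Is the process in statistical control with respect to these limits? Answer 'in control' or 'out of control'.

Compare each point to [369.1, 461.7]: sample 8 = 325.5 < LCL.

out of control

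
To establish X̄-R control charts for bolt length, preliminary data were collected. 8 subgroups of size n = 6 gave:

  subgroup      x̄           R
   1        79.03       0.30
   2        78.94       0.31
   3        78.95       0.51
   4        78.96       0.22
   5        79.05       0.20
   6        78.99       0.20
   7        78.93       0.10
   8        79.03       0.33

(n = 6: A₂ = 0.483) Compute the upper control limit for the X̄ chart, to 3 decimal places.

79.116

X̄̄ = (79.03 + 78.94 + 78.95 + 78.96 + 79.05 + 78.99 + 78.93 + 79.03) / 8 = 631.8800 / 8 = 78.9850
R̄ = (0.30 + 0.31 + 0.51 + 0.22 + 0.20 + 0.20 + 0.10 + 0.33) / 8 = 2.1700 / 8 = 0.2712
UCL = X̄̄ + A₂·R̄ = 78.9850 + 0.483 × 0.2712 = 79.1160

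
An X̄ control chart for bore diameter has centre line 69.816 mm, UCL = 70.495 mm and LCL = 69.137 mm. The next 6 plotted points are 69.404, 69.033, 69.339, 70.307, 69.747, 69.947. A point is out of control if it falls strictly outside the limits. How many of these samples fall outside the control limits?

Compare each point to [69.137, 70.495]: sample 2 = 69.033 < LCL.

1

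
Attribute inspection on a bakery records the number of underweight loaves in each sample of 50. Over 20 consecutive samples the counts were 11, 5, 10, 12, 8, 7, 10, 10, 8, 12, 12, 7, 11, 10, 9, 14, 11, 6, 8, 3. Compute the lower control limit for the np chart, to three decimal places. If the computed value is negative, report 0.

p̄ = Σdᵢ / (k·n) = 184 / (20 × 50) = 0.18400
LCL = np̄ − 3·√(np̄(1−p̄)) = 9.2000 − 3 × 2.7399 = 0.9802

0.980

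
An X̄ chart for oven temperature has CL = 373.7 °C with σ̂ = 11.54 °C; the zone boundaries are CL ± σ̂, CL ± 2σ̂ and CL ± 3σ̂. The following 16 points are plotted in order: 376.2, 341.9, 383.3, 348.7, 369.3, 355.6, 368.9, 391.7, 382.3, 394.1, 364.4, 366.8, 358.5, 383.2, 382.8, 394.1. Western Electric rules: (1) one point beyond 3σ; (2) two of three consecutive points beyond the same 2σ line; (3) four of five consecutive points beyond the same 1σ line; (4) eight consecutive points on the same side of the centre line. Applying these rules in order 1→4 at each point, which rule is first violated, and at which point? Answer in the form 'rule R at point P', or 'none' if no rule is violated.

Zone of each point (C = within 1σ̂, B = 1σ̂–2σ̂, A = 2σ̂–3σ̂, * = beyond 3σ̂; sign = side of CL): 1:+C, 2:-A, 3:+C, 4:-A, 5:-C, 6:-B, 7:-C, 8:+B, 9:+C, 10:+B, 11:-C, 12:-C, 13:-B, 14:+C, 15:+C, 16:+B
Rule 2 (two of three consecutive points beyond the same 2σ limit) is satisfied at point 4.

rule 2 at point 4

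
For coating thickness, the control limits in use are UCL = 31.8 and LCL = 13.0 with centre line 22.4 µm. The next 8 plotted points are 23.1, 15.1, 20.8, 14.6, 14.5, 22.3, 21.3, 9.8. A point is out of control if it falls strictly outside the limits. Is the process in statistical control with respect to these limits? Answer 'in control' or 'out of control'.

out of control

Compare each point to [13.0, 31.8]: sample 8 = 9.8 < LCL.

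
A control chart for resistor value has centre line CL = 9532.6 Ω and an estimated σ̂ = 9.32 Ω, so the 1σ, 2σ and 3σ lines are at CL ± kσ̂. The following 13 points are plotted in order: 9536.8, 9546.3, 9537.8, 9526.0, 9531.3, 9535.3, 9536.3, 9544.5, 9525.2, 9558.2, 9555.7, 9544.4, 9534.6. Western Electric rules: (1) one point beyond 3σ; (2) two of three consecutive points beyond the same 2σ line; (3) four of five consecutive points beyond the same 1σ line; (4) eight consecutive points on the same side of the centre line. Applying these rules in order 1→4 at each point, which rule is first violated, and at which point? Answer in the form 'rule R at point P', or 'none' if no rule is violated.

rule 2 at point 11

Zone of each point (C = within 1σ̂, B = 1σ̂–2σ̂, A = 2σ̂–3σ̂, * = beyond 3σ̂; sign = side of CL): 1:+C, 2:+B, 3:+C, 4:-C, 5:-C, 6:+C, 7:+C, 8:+B, 9:-C, 10:+A, 11:+A, 12:+B, 13:+C
Rule 2 (two of three consecutive points beyond the same 2σ limit) is satisfied at point 11.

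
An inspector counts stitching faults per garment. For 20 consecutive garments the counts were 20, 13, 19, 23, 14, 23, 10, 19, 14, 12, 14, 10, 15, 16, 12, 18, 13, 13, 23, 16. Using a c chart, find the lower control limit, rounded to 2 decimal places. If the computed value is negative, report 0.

c̄ = (20 + 13 + 19 + 23 + 14 + 23 + 10 + 19 + 14 + 12 + 14 + 10 + 15 + 16 + 12 + 18 + 13 + 13 + 23 + 16) / 20 = 317 / 20 = 15.8500
LCL = c̄ − 3√c̄ = 15.8500 − 3 × 3.9812 = 3.9064

3.91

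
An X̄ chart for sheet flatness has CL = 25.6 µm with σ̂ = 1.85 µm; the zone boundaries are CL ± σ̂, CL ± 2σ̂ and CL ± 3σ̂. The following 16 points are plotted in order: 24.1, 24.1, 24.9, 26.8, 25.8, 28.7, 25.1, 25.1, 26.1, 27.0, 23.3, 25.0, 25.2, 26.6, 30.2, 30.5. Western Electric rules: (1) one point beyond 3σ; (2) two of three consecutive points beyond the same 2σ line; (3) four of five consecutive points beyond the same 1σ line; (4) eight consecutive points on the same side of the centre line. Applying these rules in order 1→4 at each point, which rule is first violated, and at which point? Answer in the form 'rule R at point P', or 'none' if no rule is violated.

rule 2 at point 16

Zone of each point (C = within 1σ̂, B = 1σ̂–2σ̂, A = 2σ̂–3σ̂, * = beyond 3σ̂; sign = side of CL): 1:-C, 2:-C, 3:-C, 4:+C, 5:+C, 6:+B, 7:-C, 8:-C, 9:+C, 10:+C, 11:-B, 12:-C, 13:-C, 14:+C, 15:+A, 16:+A
Rule 2 (two of three consecutive points beyond the same 2σ limit) is satisfied at point 16.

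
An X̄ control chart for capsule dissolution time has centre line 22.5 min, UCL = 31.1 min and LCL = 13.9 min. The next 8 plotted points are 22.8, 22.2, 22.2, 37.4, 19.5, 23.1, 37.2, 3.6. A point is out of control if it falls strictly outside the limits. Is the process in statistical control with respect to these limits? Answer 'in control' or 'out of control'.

out of control

Compare each point to [13.9, 31.1]: sample 4 = 37.4 > UCL; sample 7 = 37.2 > UCL; sample 8 = 3.6 < LCL.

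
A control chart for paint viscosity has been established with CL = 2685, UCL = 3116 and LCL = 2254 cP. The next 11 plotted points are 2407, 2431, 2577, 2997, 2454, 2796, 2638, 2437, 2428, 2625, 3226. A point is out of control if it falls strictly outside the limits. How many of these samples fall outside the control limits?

Compare each point to [2254, 3116]: sample 11 = 3226 > UCL.

1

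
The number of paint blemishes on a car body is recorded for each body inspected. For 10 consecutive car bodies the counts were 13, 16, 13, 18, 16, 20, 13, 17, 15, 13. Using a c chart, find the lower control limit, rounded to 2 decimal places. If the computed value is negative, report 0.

c̄ = (13 + 16 + 13 + 18 + 16 + 20 + 13 + 17 + 15 + 13) / 10 = 154 / 10 = 15.4000
LCL = c̄ − 3√c̄ = 15.4000 − 3 × 3.9243 = 3.6271

3.63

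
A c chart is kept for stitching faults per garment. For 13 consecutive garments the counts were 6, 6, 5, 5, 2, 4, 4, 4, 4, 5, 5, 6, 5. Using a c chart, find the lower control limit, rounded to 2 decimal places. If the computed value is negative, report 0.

0.00

c̄ = (6 + 6 + 5 + 5 + 2 + 4 + 4 + 4 + 4 + 5 + 5 + 6 + 5) / 13 = 61 / 13 = 4.6923
LCL = c̄ − 3√c̄ = 4.6923 − 3 × 2.1662 = -1.8062 → 0 (cannot be negative)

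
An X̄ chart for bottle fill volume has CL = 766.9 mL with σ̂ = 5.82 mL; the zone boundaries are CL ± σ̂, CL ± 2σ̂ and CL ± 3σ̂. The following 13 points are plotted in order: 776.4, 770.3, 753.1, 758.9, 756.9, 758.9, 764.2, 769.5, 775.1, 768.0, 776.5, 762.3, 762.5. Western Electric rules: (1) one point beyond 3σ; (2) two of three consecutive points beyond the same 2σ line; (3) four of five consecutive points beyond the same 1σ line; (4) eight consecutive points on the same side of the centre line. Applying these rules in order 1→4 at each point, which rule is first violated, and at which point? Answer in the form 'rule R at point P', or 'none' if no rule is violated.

Zone of each point (C = within 1σ̂, B = 1σ̂–2σ̂, A = 2σ̂–3σ̂, * = beyond 3σ̂; sign = side of CL): 1:+B, 2:+C, 3:-A, 4:-B, 5:-B, 6:-B, 7:-C, 8:+C, 9:+B, 10:+C, 11:+B, 12:-C, 13:-C
Rule 3 (four of five consecutive points beyond the same 1σ limit) is satisfied at point 6.

rule 3 at point 6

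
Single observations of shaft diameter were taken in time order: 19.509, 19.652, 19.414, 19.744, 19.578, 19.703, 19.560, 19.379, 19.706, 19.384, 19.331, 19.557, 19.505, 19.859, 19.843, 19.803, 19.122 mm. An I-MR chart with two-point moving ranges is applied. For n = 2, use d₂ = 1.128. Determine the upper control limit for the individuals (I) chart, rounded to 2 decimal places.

X̄ = (19.509 + 19.652 + 19.414 + 19.744 + 19.578 + 19.703 + 19.560 + 19.379 + 19.706 + 19.384 + 19.331 + 19.557 + 19.505 + 19.859 + 19.843 + 19.803 + 19.122) / 17 = 19.5676
Moving ranges: 0.143, 0.238, 0.330, 0.166, 0.125, 0.143, 0.181, 0.327, 0.322, 0.053, 0.226, 0.052, 0.354, 0.016, 0.040, 0.681; M̄R̄ = 3.3970 / 16 = 0.2123
UCL = X̄ + 3·M̄R̄/d₂ = 19.5676 + 3 × 0.2123 / 1.128 = 20.1322

20.13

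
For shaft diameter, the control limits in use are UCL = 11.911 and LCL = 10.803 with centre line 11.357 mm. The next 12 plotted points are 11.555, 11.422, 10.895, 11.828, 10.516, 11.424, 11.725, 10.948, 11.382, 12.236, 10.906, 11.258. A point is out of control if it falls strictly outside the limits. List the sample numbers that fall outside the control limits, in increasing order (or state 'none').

Compare each point to [10.803, 11.911]: sample 5 = 10.516 < LCL; sample 10 = 12.236 > UCL.

5, 10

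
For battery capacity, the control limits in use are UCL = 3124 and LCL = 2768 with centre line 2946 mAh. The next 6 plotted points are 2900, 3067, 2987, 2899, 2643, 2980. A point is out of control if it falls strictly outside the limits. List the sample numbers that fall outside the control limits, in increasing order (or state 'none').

Compare each point to [2768, 3124]: sample 5 = 2643 < LCL.

5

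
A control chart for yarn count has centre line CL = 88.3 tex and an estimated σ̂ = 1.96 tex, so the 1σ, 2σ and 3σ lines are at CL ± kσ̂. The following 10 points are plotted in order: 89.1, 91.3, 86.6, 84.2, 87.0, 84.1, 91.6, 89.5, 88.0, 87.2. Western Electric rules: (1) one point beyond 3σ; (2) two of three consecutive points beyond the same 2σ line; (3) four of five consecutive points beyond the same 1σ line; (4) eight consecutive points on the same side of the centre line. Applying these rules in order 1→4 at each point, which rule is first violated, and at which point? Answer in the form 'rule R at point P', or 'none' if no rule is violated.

rule 2 at point 6

Zone of each point (C = within 1σ̂, B = 1σ̂–2σ̂, A = 2σ̂–3σ̂, * = beyond 3σ̂; sign = side of CL): 1:+C, 2:+B, 3:-C, 4:-A, 5:-C, 6:-A, 7:+B, 8:+C, 9:-C, 10:-C
Rule 2 (two of three consecutive points beyond the same 2σ limit) is satisfied at point 6.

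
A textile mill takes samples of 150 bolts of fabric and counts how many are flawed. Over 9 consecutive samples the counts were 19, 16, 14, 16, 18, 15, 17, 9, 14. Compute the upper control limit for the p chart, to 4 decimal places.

p̄ = Σdᵢ / (k·n) = 138 / (9 × 150) = 0.10222
UCL = p̄ + 3·√(p̄(1−p̄)/n) = 0.10222 + 3 × √(0.10222×0.89778/150) = 0.10222 + 3 × 0.02473 = 0.17643

0.1764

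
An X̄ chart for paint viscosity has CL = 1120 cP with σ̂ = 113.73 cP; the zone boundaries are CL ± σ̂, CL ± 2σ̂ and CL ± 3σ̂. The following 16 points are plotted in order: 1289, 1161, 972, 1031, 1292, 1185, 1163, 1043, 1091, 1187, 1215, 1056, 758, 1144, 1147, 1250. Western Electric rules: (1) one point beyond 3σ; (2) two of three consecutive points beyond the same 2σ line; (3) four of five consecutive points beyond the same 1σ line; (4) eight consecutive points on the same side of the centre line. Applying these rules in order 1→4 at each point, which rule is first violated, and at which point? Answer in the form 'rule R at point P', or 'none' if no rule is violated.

Zone of each point (C = within 1σ̂, B = 1σ̂–2σ̂, A = 2σ̂–3σ̂, * = beyond 3σ̂; sign = side of CL): 1:+B, 2:+C, 3:-B, 4:-C, 5:+B, 6:+C, 7:+C, 8:-C, 9:-C, 10:+C, 11:+C, 12:-C, 13:-*, 14:+C, 15:+C, 16:+B
Rule 1 (one point beyond the 3σ limits) is satisfied at point 13.

rule 1 at point 13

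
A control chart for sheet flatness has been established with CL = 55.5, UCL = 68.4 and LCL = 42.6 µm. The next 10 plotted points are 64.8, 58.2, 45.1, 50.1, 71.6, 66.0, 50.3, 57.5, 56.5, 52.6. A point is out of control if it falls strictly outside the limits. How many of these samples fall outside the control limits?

1

Compare each point to [42.6, 68.4]: sample 5 = 71.6 > UCL.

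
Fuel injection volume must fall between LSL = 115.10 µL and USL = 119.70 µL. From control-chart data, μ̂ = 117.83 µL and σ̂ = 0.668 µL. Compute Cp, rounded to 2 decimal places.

Cp = (USL − LSL) / (6σ̂) = (119.70 − 115.10) / (6 × 0.668) = 4.6000 / 4.0080 = 1.1477

1.15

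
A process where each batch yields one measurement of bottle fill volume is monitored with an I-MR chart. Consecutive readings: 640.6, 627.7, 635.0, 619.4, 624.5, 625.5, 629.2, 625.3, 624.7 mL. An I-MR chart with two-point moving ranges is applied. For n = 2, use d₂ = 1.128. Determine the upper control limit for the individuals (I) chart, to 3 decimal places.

644.644

X̄ = (640.6 + 627.7 + 635.0 + 619.4 + 624.5 + 625.5 + 629.2 + 625.3 + 624.7) / 9 = 627.9889
Moving ranges: 12.9, 7.3, 15.6, 5.1, 1.0, 3.7, 3.9, 0.6; M̄R̄ = 50.1000 / 8 = 6.2625
UCL = X̄ + 3·M̄R̄/d₂ = 627.9889 + 3 × 6.2625 / 1.128 = 644.6445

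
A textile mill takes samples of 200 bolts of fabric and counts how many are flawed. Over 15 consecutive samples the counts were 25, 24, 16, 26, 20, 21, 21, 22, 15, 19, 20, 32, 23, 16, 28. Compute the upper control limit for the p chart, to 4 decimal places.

0.1755

p̄ = Σdᵢ / (k·n) = 328 / (15 × 200) = 0.10933
UCL = p̄ + 3·√(p̄(1−p̄)/n) = 0.10933 + 3 × √(0.10933×0.89067/200) = 0.10933 + 3 × 0.02207 = 0.17553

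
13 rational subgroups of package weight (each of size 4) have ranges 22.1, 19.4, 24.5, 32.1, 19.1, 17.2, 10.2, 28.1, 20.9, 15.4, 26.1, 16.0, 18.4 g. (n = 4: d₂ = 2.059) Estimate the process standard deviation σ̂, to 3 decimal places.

10.068

R̄ = (22.1 + 19.4 + 24.5 + 32.1 + 19.1 + 17.2 + 10.2 + 28.1 + 20.9 + 15.4 + 26.1 + 16.0 + 18.4) / 13 = 20.7308
σ̂ = R̄ / d₂ = 20.7308 / 2.059 = 10.0684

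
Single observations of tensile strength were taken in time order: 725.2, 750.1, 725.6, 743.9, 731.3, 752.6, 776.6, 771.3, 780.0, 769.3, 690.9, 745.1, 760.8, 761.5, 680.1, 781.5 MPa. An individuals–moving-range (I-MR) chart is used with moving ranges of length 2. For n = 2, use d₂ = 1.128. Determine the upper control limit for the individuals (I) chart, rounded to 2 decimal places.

832.09

X̄ = (725.2 + 750.1 + 725.6 + 743.9 + 731.3 + 752.6 + 776.6 + 771.3 + 780.0 + 769.3 + 690.9 + 745.1 + 760.8 + 761.5 + 680.1 + 781.5) / 16 = 746.6125
Moving ranges: 24.9, 24.5, 18.3, 12.6, 21.3, 24.0, 5.3, 8.7, 10.7, 78.4, 54.2, 15.7, 0.7, 81.4, 101.4; M̄R̄ = 482.1000 / 15 = 32.1400
UCL = X̄ + 3·M̄R̄/d₂ = 746.6125 + 3 × 32.1400 / 1.128 = 832.0912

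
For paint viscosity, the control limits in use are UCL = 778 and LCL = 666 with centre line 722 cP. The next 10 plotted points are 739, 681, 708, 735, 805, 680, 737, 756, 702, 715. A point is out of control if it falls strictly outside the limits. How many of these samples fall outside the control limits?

Compare each point to [666, 778]: sample 5 = 805 > UCL.

1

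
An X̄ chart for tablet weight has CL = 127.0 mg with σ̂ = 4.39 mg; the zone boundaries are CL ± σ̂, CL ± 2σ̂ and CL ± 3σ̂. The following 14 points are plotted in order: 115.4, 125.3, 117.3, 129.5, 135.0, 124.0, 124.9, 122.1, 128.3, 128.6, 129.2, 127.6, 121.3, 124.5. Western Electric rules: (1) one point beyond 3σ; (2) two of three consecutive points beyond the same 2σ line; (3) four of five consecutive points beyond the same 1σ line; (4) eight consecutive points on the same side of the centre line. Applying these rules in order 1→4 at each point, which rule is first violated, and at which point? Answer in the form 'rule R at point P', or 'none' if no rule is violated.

Zone of each point (C = within 1σ̂, B = 1σ̂–2σ̂, A = 2σ̂–3σ̂, * = beyond 3σ̂; sign = side of CL): 1:-A, 2:-C, 3:-A, 4:+C, 5:+B, 6:-C, 7:-C, 8:-B, 9:+C, 10:+C, 11:+C, 12:+C, 13:-B, 14:-C
Rule 2 (two of three consecutive points beyond the same 2σ limit) is satisfied at point 3.

rule 2 at point 3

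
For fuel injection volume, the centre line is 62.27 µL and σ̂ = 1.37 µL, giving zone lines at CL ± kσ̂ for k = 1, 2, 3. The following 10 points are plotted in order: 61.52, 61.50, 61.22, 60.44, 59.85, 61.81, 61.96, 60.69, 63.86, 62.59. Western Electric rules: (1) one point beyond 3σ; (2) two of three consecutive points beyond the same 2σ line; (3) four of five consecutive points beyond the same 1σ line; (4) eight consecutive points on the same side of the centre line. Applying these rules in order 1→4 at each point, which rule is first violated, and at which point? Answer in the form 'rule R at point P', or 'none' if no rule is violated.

rule 4 at point 8

Zone of each point (C = within 1σ̂, B = 1σ̂–2σ̂, A = 2σ̂–3σ̂, * = beyond 3σ̂; sign = side of CL): 1:-C, 2:-C, 3:-C, 4:-B, 5:-B, 6:-C, 7:-C, 8:-B, 9:+B, 10:+C
Rule 4 (eight consecutive points on the same side of the centre line) is satisfied at point 8.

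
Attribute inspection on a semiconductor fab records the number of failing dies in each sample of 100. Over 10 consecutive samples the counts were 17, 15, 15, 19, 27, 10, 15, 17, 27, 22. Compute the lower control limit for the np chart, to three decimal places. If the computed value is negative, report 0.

p̄ = Σdᵢ / (k·n) = 184 / (10 × 100) = 0.18400
LCL = np̄ − 3·√(np̄(1−p̄)) = 18.4000 − 3 × 3.8748 = 6.7755

6.775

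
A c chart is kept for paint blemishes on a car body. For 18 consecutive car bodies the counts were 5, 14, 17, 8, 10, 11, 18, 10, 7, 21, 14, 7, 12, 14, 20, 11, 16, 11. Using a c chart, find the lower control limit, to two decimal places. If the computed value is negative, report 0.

1.93

c̄ = (5 + 14 + 17 + 8 + 10 + 11 + 18 + 10 + 7 + 21 + 14 + 7 + 12 + 14 + 20 + 11 + 16 + 11) / 18 = 226 / 18 = 12.5556
LCL = c̄ − 3√c̄ = 12.5556 − 3 × 3.5434 = 1.9254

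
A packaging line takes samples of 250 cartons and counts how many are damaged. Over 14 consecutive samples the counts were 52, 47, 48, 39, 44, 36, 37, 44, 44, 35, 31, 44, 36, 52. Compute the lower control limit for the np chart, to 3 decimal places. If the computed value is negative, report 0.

24.325

p̄ = Σdᵢ / (k·n) = 589 / (14 × 250) = 0.16829
LCL = np̄ − 3·√(np̄(1−p̄)) = 42.0714 − 3 × 5.9154 = 24.3254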